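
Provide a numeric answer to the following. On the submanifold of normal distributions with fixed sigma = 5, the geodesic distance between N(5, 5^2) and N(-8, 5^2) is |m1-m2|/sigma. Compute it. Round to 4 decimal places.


On the fixed-variance normal subfamily, geodesic distance = |m1-m2|/sigma.
|5 - -8| = 13.
sigma = 5.
d = 13/5 = 2.6000

2.6000


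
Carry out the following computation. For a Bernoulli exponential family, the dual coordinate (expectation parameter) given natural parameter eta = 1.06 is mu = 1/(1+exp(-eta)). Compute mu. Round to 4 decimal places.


Dual coordinate (expectation parameter) for Bernoulli:
mu = 1/(1+exp(-eta)).
eta = 1.06.
exp(-eta) = exp(-1.06) = 0.346456.
mu = 1/(1+0.346456) = 0.7427

0.7427


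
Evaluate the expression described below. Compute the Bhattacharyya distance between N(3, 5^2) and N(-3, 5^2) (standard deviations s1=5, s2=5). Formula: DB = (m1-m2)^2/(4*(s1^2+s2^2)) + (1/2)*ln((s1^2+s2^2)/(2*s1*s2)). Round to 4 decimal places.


Bhattacharyya distance between two Gaussians:
DB = (m1-m2)^2/(4*(s1^2+s2^2)) + (1/2)*ln((s1^2+s2^2)/(2*s1*s2)).
(m1-m2)^2 = (6)^2 = 36.
s1^2+s2^2 = 25 + 25 = 50.
term1 = 36/200 = 0.18.
term2 = 0.5*ln(50/50.0) = 0.0.
DB = 0.18 + 0.0 = 0.1800

0.1800


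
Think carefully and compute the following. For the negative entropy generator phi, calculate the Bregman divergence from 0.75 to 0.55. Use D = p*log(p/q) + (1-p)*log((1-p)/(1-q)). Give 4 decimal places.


Bregman divergence with negative entropy generator:
D = p*log(p/q) + (1-p)*log((1-p)/(1-q)).
p = 0.75, q = 0.55.
p*log(p/q) = 0.75*log(0.75/0.55) = 0.232616.
(1-p)*log((1-p)/(1-q)) = 0.25*log(0.25/0.45) = -0.146947.
D = 0.232616 + -0.146947 = 0.0857

0.0857


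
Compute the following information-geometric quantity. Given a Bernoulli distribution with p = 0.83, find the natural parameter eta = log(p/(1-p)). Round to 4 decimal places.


Natural parameter for Bernoulli: eta = log(p/(1-p)).
p = 0.83, 1-p = 0.17.
p/(1-p) = 4.882353.
eta = log(4.882353) = 1.5856

1.5856


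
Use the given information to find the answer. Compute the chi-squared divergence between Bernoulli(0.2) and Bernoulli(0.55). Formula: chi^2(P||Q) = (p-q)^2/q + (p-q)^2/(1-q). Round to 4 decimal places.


Chi-squared divergence between Bernoulli distributions:
chi^2 = (p-q)^2/q + (p-q)^2/(1-q).
p = 0.2, q = 0.55, p-q = -0.35.
(p-q)^2 = 0.1225.
term1 = 0.1225/0.55 = 0.222727.
term2 = 0.1225/0.45 = 0.272222.
chi^2 = 0.222727 + 0.272222 = 0.4949

0.4949


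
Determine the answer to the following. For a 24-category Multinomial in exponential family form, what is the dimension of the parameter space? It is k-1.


Exponential family dimension calculation:
For Multinomial with k=24 categories, dim = k-1 = 23.

23


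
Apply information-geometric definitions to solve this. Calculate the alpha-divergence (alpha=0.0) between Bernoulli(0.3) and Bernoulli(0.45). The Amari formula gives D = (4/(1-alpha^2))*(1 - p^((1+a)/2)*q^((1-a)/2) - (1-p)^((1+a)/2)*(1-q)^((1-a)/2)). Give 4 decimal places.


Amari alpha-divergence:
D = (4/(1-alpha^2))*(1 - p^((1+a)/2)*q^((1-a)/2) - (1-p)^((1+a)/2)*(1-q)^((1-a)/2)).
alpha = 0.0, p = 0.3, q = 0.45.
e1 = (1+alpha)/2 = 0.5, e2 = (1-alpha)/2 = 0.5.
t1 = p^e1 * q^e2 = 0.3^0.5 * 0.45^0.5 = 0.367423.
t2 = (1-p)^e1 * (1-q)^e2 = 0.7^0.5 * 0.55^0.5 = 0.620484.
4/(1-alpha^2) = 4.0.
D = 4.0*(1 - 0.367423 - 0.620484) = 0.0484

0.0484


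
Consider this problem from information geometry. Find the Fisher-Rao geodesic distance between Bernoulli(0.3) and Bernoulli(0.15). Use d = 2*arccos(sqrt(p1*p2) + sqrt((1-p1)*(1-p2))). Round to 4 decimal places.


Geodesic distance on Bernoulli manifold:
d(p1,p2) = 2*arccos(sqrt(p1*p2) + sqrt((1-p1)*(1-p2))).
sqrt(p1*p2) = sqrt(0.3*0.15) = 0.212132.
sqrt((1-p1)*(1-p2)) = sqrt(0.7*0.85) = 0.771362.
arg = 0.212132 + 0.771362 = 0.983494.
d = 2*arccos(0.983494) = 0.3639

0.3639


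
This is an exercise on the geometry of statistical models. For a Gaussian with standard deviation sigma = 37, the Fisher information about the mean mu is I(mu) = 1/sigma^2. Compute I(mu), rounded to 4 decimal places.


The Fisher information for the mean of a normal distribution is I(mu) = 1/sigma^2.
sigma = 37, so sigma^2 = 1369.
I(mu) = 1/1369 = 0.0007

0.0007


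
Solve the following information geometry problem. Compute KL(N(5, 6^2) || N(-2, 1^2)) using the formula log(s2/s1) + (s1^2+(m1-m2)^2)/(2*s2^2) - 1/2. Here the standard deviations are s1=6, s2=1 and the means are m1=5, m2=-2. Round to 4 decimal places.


KL divergence between normal distributions:
KL = log(s2/s1) + (s1^2 + (m1-m2)^2)/(2*s2^2) - 1/2.
log(1/6) = -1.791759.
(6^2 + (5--2)^2)/(2*1^2) = (36 + 49)/2 = 42.5.
KL = -1.791759 + 42.5 - 0.5 = 40.2082

40.2082


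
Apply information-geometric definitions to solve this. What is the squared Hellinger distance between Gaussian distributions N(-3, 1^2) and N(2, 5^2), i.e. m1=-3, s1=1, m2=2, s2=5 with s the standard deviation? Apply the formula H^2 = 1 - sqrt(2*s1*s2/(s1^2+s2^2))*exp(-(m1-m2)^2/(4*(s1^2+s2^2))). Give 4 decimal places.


Squared Hellinger distance for Gaussians:
H^2 = 1 - sqrt(2*s1*s2/(s1^2+s2^2)) * exp(-(m1-m2)^2/(4*(s1^2+s2^2))).
s1^2 = 1, s2^2 = 25, s1^2+s2^2 = 26.
sqrt(2*1*5/(26)) = 0.620174.
(m1-m2)^2 = (-5)^2 = 25.
exp(-25/(4*26)) = exp(-0.240385) = 0.786325.
H^2 = 1 - 0.620174*0.786325 = 0.5123

0.5123


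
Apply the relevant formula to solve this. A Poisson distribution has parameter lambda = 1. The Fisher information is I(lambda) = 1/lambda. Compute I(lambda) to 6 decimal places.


Fisher information for Poisson: I(lambda) = 1/lambda.
lambda = 1.
I(lambda) = 1/1 = 1.000000

1.000000


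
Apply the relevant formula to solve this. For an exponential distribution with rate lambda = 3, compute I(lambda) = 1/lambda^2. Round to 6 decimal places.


Fisher information for exponential: I(lambda) = 1/lambda^2.
lambda = 3, lambda^2 = 9.
I = 1/9 = 0.111111

0.111111


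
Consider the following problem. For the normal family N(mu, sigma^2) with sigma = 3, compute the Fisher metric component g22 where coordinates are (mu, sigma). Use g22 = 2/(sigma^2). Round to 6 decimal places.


For the 2-parameter normal family, the Fisher metric has:
  g11 = 1/sigma^2, g22 = 2/sigma^2.
sigma = 3, sigma^2 = 9.
g22 = 0.222222

0.222222


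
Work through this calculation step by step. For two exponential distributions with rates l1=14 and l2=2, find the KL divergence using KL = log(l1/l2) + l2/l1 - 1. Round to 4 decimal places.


KL divergence for exponential family:
KL = log(l1/l2) + l2/l1 - 1.
log(14/2) = 1.94591.
2/14 = 0.142857.
KL = 1.94591 + 0.142857 - 1 = 1.0888

1.0888


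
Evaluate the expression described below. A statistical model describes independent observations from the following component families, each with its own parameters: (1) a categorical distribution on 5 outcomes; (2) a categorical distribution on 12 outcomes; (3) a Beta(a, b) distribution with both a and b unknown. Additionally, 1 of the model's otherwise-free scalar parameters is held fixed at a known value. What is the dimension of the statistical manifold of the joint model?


The dimension of a statistical manifold equals the number of free
(independent) real parameters of the model. For a product of independent
blocks the parameter counts add.
- categorical on 5 outcomes (probabilities sum to 1): 5-1 = 4.
- categorical on 12 outcomes (probabilities sum to 1): 12-1 = 11.
- Beta (a, b): 2.
Total = 4 + 11 + 2 = 17.
1 parameter(s) fixed at known values: 17 - 1 = 16.
Dimension = 16

16


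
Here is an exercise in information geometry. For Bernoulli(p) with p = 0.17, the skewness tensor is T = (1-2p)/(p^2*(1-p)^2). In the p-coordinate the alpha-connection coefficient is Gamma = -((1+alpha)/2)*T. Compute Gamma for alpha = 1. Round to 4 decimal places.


Skewness (Amari-Chentsov) tensor: T = (1-2p)/(p^2*(1-p)^2).
p = 0.17, 1-2p = 0.66, p^2 = 0.0289, (1-p)^2 = 0.6889.
T = 0.66/(0.0289 * 0.6889) = 33.150487.
In the p-coordinate, Gamma^(alpha) = Gamma^(0) - (alpha/2)*T with Gamma^(0) = (1/2)*g'(p) = -T/2,
so Gamma^(alpha) = -((1+alpha)/2)*T.
alpha = 1, -(1+alpha)/2 = -1.0.
Gamma = -1.0 * 33.150487 = -33.1505

-33.1505


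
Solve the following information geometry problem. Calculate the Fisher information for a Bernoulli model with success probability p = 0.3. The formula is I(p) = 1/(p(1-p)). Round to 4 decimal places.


For Bernoulli(p), Fisher information is I(p) = 1/(p*(1-p)).
p = 0.3, 1-p = 0.7.
p*(1-p) = 0.21.
I(p) = 1/0.21 = 4.7619

4.7619


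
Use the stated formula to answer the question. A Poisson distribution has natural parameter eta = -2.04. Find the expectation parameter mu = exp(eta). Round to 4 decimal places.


Expectation parameter for Poisson exponential family:
mu = exp(eta).
eta = -2.04.
mu = exp(-2.04) = 0.1300

0.1300


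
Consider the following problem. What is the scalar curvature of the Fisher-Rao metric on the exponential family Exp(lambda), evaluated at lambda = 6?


This family has a single free parameter, so its statistical manifold
is 1-dimensional. The Riemann curvature tensor of any 1-dimensional
Riemannian manifold vanishes identically, so R = 0.

0


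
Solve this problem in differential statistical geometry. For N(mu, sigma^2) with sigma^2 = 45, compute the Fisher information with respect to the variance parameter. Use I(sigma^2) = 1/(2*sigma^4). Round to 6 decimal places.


Fisher information for variance: I(sigma^2) = 1/(2*sigma^4).
sigma^2 = 45, so sigma^4 = 2025.
I = 1/(2*2025) = 1/4050 = 0.000247

0.000247


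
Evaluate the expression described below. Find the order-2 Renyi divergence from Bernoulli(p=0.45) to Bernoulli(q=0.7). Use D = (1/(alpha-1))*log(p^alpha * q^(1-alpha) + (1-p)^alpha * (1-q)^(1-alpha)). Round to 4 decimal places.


Renyi divergence of order alpha between Bernoulli distributions:
D = (1/(alpha-1))*log(p^alpha * q^(1-alpha) + (1-p)^alpha * (1-q)^(1-alpha)).
alpha = 2, p = 0.45, q = 0.7.
p^alpha * q^(1-alpha) = 0.45^2 * 0.7^-1 = 0.289286.
(1-p)^alpha * (1-q)^(1-alpha) = 0.55^2 * 0.3^-1 = 1.008333.
sum = 0.289286 + 1.008333 = 1.297619.
D = (1/1)*log(1.297619) = 0.2605

0.2605


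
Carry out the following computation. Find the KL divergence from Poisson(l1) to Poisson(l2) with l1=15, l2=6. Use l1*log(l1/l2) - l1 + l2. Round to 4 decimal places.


KL divergence for Poisson:
KL = l1*log(l1/l2) - l1 + l2.
l1 = 15, l2 = 6.
log(15/6) = 0.916291.
l1*log(l1/l2) = 15 * 0.916291 = 13.744361.
KL = 13.744361 - 15 + 6 = 4.7444

4.7444


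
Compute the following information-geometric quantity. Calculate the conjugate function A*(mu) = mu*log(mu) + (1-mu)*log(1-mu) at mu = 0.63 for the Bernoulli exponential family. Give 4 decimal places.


Legendre transform for Bernoulli:
A*(mu) = mu*log(mu) + (1-mu)*log(1-mu).
mu = 0.63, 1-mu = 0.37.
mu*log(mu) = 0.63*log(0.63) = -0.291082.
(1-mu)*log(1-mu) = 0.37*log(0.37) = -0.367873.
A* = -0.291082 + -0.367873 = -0.6590

-0.6590


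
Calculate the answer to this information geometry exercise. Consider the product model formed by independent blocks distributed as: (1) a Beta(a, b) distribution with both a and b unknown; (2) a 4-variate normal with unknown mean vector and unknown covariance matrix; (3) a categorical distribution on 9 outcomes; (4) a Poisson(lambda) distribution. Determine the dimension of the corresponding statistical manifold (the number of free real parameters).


The dimension of a statistical manifold equals the number of free
(independent) real parameters of the model. For a product of independent
blocks the parameter counts add.
- Beta (a, b): 2.
- 4-variate normal: 4 (mean) + 4*5/2 = 10 (symmetric covariance) = 14.
- categorical on 9 outcomes (probabilities sum to 1): 9-1 = 8.
- Poisson (lambda): 1.
Total = 2 + 14 + 8 + 1 = 25.
Dimension = 25

25


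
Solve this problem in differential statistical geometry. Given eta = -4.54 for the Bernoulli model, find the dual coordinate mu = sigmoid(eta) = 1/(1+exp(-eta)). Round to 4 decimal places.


Dual coordinate (expectation parameter) for Bernoulli:
mu = 1/(1+exp(-eta)).
eta = -4.54.
exp(-eta) = exp(4.54) = 93.6908.
mu = 1/(1+93.6908) = 0.0106

0.0106


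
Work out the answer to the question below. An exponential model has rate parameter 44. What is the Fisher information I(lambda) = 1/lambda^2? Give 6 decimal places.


Fisher information for exponential: I(lambda) = 1/lambda^2.
lambda = 44, lambda^2 = 1936.
I = 1/1936 = 0.000517

0.000517


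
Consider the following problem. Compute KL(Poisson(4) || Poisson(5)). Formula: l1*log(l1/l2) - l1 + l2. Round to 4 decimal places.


KL divergence for Poisson:
KL = l1*log(l1/l2) - l1 + l2.
l1 = 4, l2 = 5.
log(4/5) = -0.223144.
l1*log(l1/l2) = 4 * -0.223144 = -0.892574.
KL = -0.892574 - 4 + 5 = 0.1074

0.1074


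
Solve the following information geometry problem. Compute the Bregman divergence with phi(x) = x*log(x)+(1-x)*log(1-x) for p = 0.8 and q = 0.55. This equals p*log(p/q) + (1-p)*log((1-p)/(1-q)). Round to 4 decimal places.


Bregman divergence with negative entropy generator:
D = p*log(p/q) + (1-p)*log((1-p)/(1-q)).
p = 0.8, q = 0.55.
p*log(p/q) = 0.8*log(0.8/0.55) = 0.299755.
(1-p)*log((1-p)/(1-q)) = 0.2*log(0.2/0.45) = -0.162186.
D = 0.299755 + -0.162186 = 0.1376

0.1376


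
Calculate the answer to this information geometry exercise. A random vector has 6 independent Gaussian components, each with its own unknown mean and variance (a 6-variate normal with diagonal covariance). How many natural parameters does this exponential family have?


Exponential family dimension calculation:
Each univariate normal has two natural parameters (mu/sigma^2 and -1/(2 sigma^2)).
With 6 independent components, dim = 2 * 6 = 12.

12


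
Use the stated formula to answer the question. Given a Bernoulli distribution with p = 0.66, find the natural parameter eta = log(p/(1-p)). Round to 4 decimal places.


Natural parameter for Bernoulli: eta = log(p/(1-p)).
p = 0.66, 1-p = 0.34.
p/(1-p) = 1.941176.
eta = log(1.941176) = 0.6633

0.6633


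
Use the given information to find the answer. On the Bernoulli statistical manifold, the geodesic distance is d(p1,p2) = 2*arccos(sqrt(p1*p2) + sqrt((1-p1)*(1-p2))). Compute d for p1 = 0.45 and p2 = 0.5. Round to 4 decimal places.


Geodesic distance on Bernoulli manifold:
d(p1,p2) = 2*arccos(sqrt(p1*p2) + sqrt((1-p1)*(1-p2))).
sqrt(p1*p2) = sqrt(0.45*0.5) = 0.474342.
sqrt((1-p1)*(1-p2)) = sqrt(0.55*0.5) = 0.524404.
arg = 0.474342 + 0.524404 = 0.998746.
d = 2*arccos(0.998746) = 0.1002

0.1002


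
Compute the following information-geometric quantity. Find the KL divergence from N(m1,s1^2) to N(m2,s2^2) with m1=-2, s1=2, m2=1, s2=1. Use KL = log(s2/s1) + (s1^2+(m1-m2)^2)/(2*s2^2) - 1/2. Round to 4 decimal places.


KL divergence between normal distributions:
KL = log(s2/s1) + (s1^2 + (m1-m2)^2)/(2*s2^2) - 1/2.
log(1/2) = -0.693147.
(2^2 + (-2-1)^2)/(2*1^2) = (4 + 9)/2 = 6.5.
KL = -0.693147 + 6.5 - 0.5 = 5.3069

5.3069


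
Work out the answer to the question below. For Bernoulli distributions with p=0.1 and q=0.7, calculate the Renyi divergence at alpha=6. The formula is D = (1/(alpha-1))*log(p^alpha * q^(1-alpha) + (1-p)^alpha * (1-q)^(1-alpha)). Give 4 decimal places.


Renyi divergence of order alpha between Bernoulli distributions:
D = (1/(alpha-1))*log(p^alpha * q^(1-alpha) + (1-p)^alpha * (1-q)^(1-alpha)).
alpha = 6, p = 0.1, q = 0.7.
p^alpha * q^(1-alpha) = 0.1^6 * 0.7^-5 = 6e-06.
(1-p)^alpha * (1-q)^(1-alpha) = 0.9^6 * 0.3^-5 = 218.7.
sum = 6e-06 + 218.7 = 218.700006.
D = (1/5)*log(218.700006) = 1.0775

1.0775


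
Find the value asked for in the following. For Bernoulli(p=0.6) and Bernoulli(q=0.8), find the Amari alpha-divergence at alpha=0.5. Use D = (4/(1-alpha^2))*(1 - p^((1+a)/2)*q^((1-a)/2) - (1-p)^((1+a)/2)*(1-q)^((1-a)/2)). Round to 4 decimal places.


Amari alpha-divergence:
D = (4/(1-alpha^2))*(1 - p^((1+a)/2)*q^((1-a)/2) - (1-p)^((1+a)/2)*(1-q)^((1-a)/2)).
alpha = 0.5, p = 0.6, q = 0.8.
e1 = (1+alpha)/2 = 0.75, e2 = (1-alpha)/2 = 0.25.
t1 = p^e1 * q^e2 = 0.6^0.75 * 0.8^0.25 = 0.644742.
t2 = (1-p)^e1 * (1-q)^e2 = 0.4^0.75 * 0.2^0.25 = 0.336359.
4/(1-alpha^2) = 5.333333.
D = 5.333333*(1 - 0.644742 - 0.336359) = 0.1008

0.1008


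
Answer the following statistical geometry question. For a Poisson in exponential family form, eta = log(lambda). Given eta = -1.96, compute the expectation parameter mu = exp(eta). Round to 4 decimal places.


Expectation parameter for Poisson exponential family:
mu = exp(eta).
eta = -1.96.
mu = exp(-1.96) = 0.1409

0.1409


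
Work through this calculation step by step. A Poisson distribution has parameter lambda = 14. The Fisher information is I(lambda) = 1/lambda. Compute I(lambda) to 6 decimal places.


Fisher information for Poisson: I(lambda) = 1/lambda.
lambda = 14.
I(lambda) = 1/14 = 0.071429

0.071429


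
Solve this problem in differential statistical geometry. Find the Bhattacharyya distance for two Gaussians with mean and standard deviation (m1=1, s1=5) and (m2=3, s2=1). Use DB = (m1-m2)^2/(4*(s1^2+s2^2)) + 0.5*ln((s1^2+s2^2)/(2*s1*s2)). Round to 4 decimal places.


Bhattacharyya distance between two Gaussians:
DB = (m1-m2)^2/(4*(s1^2+s2^2)) + (1/2)*ln((s1^2+s2^2)/(2*s1*s2)).
(m1-m2)^2 = (-2)^2 = 4.
s1^2+s2^2 = 25 + 1 = 26.
term1 = 4/104 = 0.038462.
term2 = 0.5*ln(26/10.0) = 0.477756.
DB = 0.038462 + 0.477756 = 0.5162

0.5162


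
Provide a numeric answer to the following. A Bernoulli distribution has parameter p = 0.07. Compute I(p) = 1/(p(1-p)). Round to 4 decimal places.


For Bernoulli(p), Fisher information is I(p) = 1/(p*(1-p)).
p = 0.07, 1-p = 0.93.
p*(1-p) = 0.0651.
I(p) = 1/0.0651 = 15.3610

15.3610


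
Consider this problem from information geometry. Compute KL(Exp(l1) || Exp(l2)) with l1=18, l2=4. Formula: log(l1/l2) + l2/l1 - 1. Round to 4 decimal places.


KL divergence for exponential family:
KL = log(l1/l2) + l2/l1 - 1.
log(18/4) = 1.504077.
4/18 = 0.222222.
KL = 1.504077 + 0.222222 - 1 = 0.7263

0.7263


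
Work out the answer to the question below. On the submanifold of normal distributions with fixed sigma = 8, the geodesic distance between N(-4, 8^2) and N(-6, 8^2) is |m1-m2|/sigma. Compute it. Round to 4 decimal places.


On the fixed-variance normal subfamily, geodesic distance = |m1-m2|/sigma.
|-4 - -6| = 2.
sigma = 8.
d = 2/8 = 0.2500

0.2500


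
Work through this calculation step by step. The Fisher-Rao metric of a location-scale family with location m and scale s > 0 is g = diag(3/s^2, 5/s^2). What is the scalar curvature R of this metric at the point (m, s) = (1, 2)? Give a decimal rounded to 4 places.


The metric has the form g = (A dm^2 + B ds^2)/s^2 with A = 3, B = 5.
Substitute u = sqrt(A/B)*m: g = B*(du^2 + ds^2)/s^2, i.e. B times the
Poincare upper half-plane metric, which has constant Gaussian curvature -1.
Scaling a 2D metric by a constant c divides the Gaussian curvature by c,
so K = -1/B = -1/(5) = -0.2000 everywhere (the point (m, s) = (1, 2) is irrelevant:
the curvature is constant).
Scalar curvature in dimension 2: R = 2K = -2/(5) = -0.4000.

-0.4000


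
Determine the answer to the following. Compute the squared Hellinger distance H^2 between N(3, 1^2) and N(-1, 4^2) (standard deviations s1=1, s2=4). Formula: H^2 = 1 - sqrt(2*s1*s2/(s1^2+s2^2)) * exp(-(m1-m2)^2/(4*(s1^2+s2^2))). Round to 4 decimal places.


Squared Hellinger distance for Gaussians:
H^2 = 1 - sqrt(2*s1*s2/(s1^2+s2^2)) * exp(-(m1-m2)^2/(4*(s1^2+s2^2))).
s1^2 = 1, s2^2 = 16, s1^2+s2^2 = 17.
sqrt(2*1*4/(17)) = 0.685994.
(m1-m2)^2 = (4)^2 = 16.
exp(-16/(4*17)) = exp(-0.235294) = 0.790338.
H^2 = 1 - 0.685994*0.790338 = 0.4578

0.4578


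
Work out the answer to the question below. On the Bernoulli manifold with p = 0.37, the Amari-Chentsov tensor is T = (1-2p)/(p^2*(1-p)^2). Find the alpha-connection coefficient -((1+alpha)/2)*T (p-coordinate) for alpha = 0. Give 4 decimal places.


Skewness (Amari-Chentsov) tensor: T = (1-2p)/(p^2*(1-p)^2).
p = 0.37, 1-2p = 0.26, p^2 = 0.1369, (1-p)^2 = 0.3969.
T = 0.26/(0.1369 * 0.3969) = 4.785076.
In the p-coordinate, Gamma^(alpha) = Gamma^(0) - (alpha/2)*T with Gamma^(0) = (1/2)*g'(p) = -T/2,
so Gamma^(alpha) = -((1+alpha)/2)*T.
alpha = 0, -(1+alpha)/2 = -0.5.
Gamma = -0.5 * 4.785076 = -2.3925

-2.3925


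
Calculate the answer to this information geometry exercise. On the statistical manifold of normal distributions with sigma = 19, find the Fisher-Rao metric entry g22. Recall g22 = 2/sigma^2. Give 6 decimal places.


For the 2-parameter normal family, the Fisher metric has:
  g11 = 1/sigma^2, g22 = 2/sigma^2.
sigma = 19, sigma^2 = 361.
g22 = 0.005540

0.005540


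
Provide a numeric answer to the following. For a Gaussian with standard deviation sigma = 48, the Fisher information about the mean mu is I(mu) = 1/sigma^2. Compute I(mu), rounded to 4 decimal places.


The Fisher information for the mean of a normal distribution is I(mu) = 1/sigma^2.
sigma = 48, so sigma^2 = 2304.
I(mu) = 1/2304 = 0.0004

0.0004


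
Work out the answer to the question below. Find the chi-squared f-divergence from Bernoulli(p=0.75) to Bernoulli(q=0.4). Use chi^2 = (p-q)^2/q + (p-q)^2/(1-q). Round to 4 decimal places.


Chi-squared divergence between Bernoulli distributions:
chi^2 = (p-q)^2/q + (p-q)^2/(1-q).
p = 0.75, q = 0.4, p-q = 0.35.
(p-q)^2 = 0.1225.
term1 = 0.1225/0.4 = 0.30625.
term2 = 0.1225/0.6 = 0.204167.
chi^2 = 0.30625 + 0.204167 = 0.5104

0.5104


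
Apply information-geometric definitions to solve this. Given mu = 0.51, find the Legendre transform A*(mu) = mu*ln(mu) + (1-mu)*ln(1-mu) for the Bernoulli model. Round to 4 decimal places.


Legendre transform for Bernoulli:
A*(mu) = mu*log(mu) + (1-mu)*log(1-mu).
mu = 0.51, 1-mu = 0.49.
mu*log(mu) = 0.51*log(0.51) = -0.343406.
(1-mu)*log(1-mu) = 0.49*log(0.49) = -0.349541.
A* = -0.343406 + -0.349541 = -0.6929

-0.6929


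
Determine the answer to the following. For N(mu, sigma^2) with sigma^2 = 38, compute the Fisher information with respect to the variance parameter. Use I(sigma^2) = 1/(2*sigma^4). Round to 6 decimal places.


Fisher information for variance: I(sigma^2) = 1/(2*sigma^4).
sigma^2 = 38, so sigma^4 = 1444.
I = 1/(2*1444) = 1/2888 = 0.000346

0.000346


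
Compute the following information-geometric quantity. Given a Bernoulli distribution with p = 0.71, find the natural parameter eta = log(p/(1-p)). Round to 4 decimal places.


Natural parameter for Bernoulli: eta = log(p/(1-p)).
p = 0.71, 1-p = 0.29.
p/(1-p) = 2.448276.
eta = log(2.448276) = 0.8954

0.8954


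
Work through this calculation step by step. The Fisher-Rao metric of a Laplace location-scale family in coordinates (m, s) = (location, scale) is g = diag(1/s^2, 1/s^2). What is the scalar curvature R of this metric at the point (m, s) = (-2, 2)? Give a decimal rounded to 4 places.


The metric has the form g = (A dm^2 + B ds^2)/s^2 with A = 1, B = 1.
Substitute u = sqrt(A/B)*m: g = B*(du^2 + ds^2)/s^2, i.e. B times the
Poincare upper half-plane metric, which has constant Gaussian curvature -1.
Scaling a 2D metric by a constant c divides the Gaussian curvature by c,
so K = -1/B = -1/(1) = -1.0000 everywhere (the point (m, s) = (-2, 2) is irrelevant:
the curvature is constant).
Scalar curvature in dimension 2: R = 2K = -2/(1) = -2.0000.

-2.0000


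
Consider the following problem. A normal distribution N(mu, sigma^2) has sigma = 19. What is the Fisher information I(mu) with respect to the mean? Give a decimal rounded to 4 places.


The Fisher information for the mean of a normal distribution is I(mu) = 1/sigma^2.
sigma = 19, so sigma^2 = 361.
I(mu) = 1/361 = 0.0028

0.0028


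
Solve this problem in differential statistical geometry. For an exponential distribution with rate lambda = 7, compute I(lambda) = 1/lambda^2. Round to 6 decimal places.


Fisher information for exponential: I(lambda) = 1/lambda^2.
lambda = 7, lambda^2 = 49.
I = 1/49 = 0.020408

0.020408


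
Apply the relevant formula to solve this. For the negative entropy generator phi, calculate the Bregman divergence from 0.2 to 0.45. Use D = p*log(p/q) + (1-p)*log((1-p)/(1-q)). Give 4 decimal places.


Bregman divergence with negative entropy generator:
D = p*log(p/q) + (1-p)*log((1-p)/(1-q)).
p = 0.2, q = 0.45.
p*log(p/q) = 0.2*log(0.2/0.45) = -0.162186.
(1-p)*log((1-p)/(1-q)) = 0.8*log(0.8/0.55) = 0.299755.
D = -0.162186 + 0.299755 = 0.1376

0.1376


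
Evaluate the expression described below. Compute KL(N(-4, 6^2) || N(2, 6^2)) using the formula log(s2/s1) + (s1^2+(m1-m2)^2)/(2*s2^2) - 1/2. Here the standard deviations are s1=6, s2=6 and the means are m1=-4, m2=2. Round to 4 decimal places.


KL divergence between normal distributions:
KL = log(s2/s1) + (s1^2 + (m1-m2)^2)/(2*s2^2) - 1/2.
log(6/6) = 0.0.
(6^2 + (-4-2)^2)/(2*6^2) = (36 + 36)/72 = 1.0.
KL = 0.0 + 1.0 - 0.5 = 0.5000

0.5000


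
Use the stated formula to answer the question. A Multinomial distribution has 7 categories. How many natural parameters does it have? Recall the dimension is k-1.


Exponential family dimension calculation:
For Multinomial with k=7 categories, dim = k-1 = 6.

6


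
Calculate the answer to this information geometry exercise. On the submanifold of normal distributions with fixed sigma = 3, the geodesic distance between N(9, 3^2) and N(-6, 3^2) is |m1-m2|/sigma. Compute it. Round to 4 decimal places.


On the fixed-variance normal subfamily, geodesic distance = |m1-m2|/sigma.
|9 - -6| = 15.
sigma = 3.
d = 15/3 = 5.0000

5.0000


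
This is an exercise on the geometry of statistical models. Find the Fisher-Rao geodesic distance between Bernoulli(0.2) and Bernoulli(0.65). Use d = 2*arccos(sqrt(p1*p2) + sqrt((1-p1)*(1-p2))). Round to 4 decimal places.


Geodesic distance on Bernoulli manifold:
d(p1,p2) = 2*arccos(sqrt(p1*p2) + sqrt((1-p1)*(1-p2))).
sqrt(p1*p2) = sqrt(0.2*0.65) = 0.360555.
sqrt((1-p1)*(1-p2)) = sqrt(0.8*0.35) = 0.52915.
arg = 0.360555 + 0.52915 = 0.889705.
d = 2*arccos(0.889705) = 0.9482

0.9482


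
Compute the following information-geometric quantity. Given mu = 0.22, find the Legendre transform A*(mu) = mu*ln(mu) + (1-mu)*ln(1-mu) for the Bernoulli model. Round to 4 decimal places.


Legendre transform for Bernoulli:
A*(mu) = mu*log(mu) + (1-mu)*log(1-mu).
mu = 0.22, 1-mu = 0.78.
mu*log(mu) = 0.22*log(0.22) = -0.333108.
(1-mu)*log(1-mu) = 0.78*log(0.78) = -0.1938.
A* = -0.333108 + -0.1938 = -0.5269

-0.5269


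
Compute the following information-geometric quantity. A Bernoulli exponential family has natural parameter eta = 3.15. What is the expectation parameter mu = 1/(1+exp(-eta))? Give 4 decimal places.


Dual coordinate (expectation parameter) for Bernoulli:
mu = 1/(1+exp(-eta)).
eta = 3.15.
exp(-eta) = exp(-3.15) = 0.042852.
mu = 1/(1+0.042852) = 0.9589

0.9589


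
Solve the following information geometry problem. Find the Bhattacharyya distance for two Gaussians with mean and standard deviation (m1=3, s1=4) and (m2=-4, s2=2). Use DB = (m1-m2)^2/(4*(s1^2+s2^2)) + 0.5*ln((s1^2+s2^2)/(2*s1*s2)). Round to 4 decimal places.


Bhattacharyya distance between two Gaussians:
DB = (m1-m2)^2/(4*(s1^2+s2^2)) + (1/2)*ln((s1^2+s2^2)/(2*s1*s2)).
(m1-m2)^2 = (7)^2 = 49.
s1^2+s2^2 = 16 + 4 = 20.
term1 = 49/80 = 0.6125.
term2 = 0.5*ln(20/16.0) = 0.111572.
DB = 0.6125 + 0.111572 = 0.7241

0.7241


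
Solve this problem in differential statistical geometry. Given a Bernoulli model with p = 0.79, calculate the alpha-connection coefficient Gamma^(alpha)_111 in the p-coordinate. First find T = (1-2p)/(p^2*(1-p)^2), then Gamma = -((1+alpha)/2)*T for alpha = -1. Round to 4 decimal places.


Skewness (Amari-Chentsov) tensor: T = (1-2p)/(p^2*(1-p)^2).
p = 0.79, 1-2p = -0.58, p^2 = 0.6241, (1-p)^2 = 0.0441.
T = -0.58/(0.6241 * 0.0441) = -21.07343.
In the p-coordinate, Gamma^(alpha) = Gamma^(0) - (alpha/2)*T with Gamma^(0) = (1/2)*g'(p) = -T/2,
so Gamma^(alpha) = -((1+alpha)/2)*T.
alpha = -1, -(1+alpha)/2 = 0.0.
Gamma = 0.0 * -21.07343 = 0.0000

0.0000


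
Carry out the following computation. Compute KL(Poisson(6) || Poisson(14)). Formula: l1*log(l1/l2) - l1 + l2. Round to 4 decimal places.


KL divergence for Poisson:
KL = l1*log(l1/l2) - l1 + l2.
l1 = 6, l2 = 14.
log(6/14) = -0.847298.
l1*log(l1/l2) = 6 * -0.847298 = -5.083787.
KL = -5.083787 - 6 + 14 = 2.9162

2.9162


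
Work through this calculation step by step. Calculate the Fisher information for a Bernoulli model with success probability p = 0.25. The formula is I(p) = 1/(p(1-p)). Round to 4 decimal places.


For Bernoulli(p), Fisher information is I(p) = 1/(p*(1-p)).
p = 0.25, 1-p = 0.75.
p*(1-p) = 0.1875.
I(p) = 1/0.1875 = 5.3333

5.3333


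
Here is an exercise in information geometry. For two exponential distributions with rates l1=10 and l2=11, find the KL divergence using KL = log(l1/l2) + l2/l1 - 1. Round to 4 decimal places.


KL divergence for exponential family:
KL = log(l1/l2) + l2/l1 - 1.
log(10/11) = -0.09531.
11/10 = 1.1.
KL = -0.09531 + 1.1 - 1 = 0.0047

0.0047


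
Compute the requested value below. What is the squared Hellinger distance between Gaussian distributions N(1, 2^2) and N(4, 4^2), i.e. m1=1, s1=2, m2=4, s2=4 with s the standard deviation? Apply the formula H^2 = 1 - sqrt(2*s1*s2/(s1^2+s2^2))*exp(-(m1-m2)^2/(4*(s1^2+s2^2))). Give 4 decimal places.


Squared Hellinger distance for Gaussians:
H^2 = 1 - sqrt(2*s1*s2/(s1^2+s2^2)) * exp(-(m1-m2)^2/(4*(s1^2+s2^2))).
s1^2 = 4, s2^2 = 16, s1^2+s2^2 = 20.
sqrt(2*2*4/(20)) = 0.894427.
(m1-m2)^2 = (-3)^2 = 9.
exp(-9/(4*20)) = exp(-0.1125) = 0.893597.
H^2 = 1 - 0.894427*0.893597 = 0.2007

0.2007


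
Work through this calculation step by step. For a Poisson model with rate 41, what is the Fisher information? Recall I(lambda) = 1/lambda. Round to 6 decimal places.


Fisher information for Poisson: I(lambda) = 1/lambda.
lambda = 41.
I(lambda) = 1/41 = 0.024390

0.024390


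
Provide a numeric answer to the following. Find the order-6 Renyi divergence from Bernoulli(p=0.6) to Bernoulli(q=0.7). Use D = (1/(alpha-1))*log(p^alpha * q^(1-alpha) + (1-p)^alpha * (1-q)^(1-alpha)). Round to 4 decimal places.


Renyi divergence of order alpha between Bernoulli distributions:
D = (1/(alpha-1))*log(p^alpha * q^(1-alpha) + (1-p)^alpha * (1-q)^(1-alpha)).
alpha = 6, p = 0.6, q = 0.7.
p^alpha * q^(1-alpha) = 0.6^6 * 0.7^-5 = 0.277599.
(1-p)^alpha * (1-q)^(1-alpha) = 0.4^6 * 0.3^-5 = 1.685597.
sum = 0.277599 + 1.685597 = 1.963195.
D = (1/5)*log(1.963195) = 0.1349

0.1349


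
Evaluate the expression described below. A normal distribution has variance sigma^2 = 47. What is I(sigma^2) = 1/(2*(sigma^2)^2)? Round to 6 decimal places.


Fisher information for variance: I(sigma^2) = 1/(2*sigma^4).
sigma^2 = 47, so sigma^4 = 2209.
I = 1/(2*2209) = 1/4418 = 0.000226

0.000226


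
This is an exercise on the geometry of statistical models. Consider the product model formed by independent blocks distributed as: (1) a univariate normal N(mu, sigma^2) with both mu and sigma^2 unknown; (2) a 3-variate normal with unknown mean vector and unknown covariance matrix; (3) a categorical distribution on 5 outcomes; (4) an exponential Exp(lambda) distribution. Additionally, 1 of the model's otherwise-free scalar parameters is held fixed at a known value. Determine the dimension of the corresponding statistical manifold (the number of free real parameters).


The dimension of a statistical manifold equals the number of free
(independent) real parameters of the model. For a product of independent
blocks the parameter counts add.
- normal (mu, sigma^2): 2.
- 3-variate normal: 3 (mean) + 3*4/2 = 6 (symmetric covariance) = 9.
- categorical on 5 outcomes (probabilities sum to 1): 5-1 = 4.
- exponential (lambda): 1.
Total = 2 + 9 + 4 + 1 = 16.
1 parameter(s) fixed at known values: 16 - 1 = 15.
Dimension = 15

15


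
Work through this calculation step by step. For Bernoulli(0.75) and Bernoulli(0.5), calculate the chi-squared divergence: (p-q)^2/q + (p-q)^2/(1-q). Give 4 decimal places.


Chi-squared divergence between Bernoulli distributions:
chi^2 = (p-q)^2/q + (p-q)^2/(1-q).
p = 0.75, q = 0.5, p-q = 0.25.
(p-q)^2 = 0.0625.
term1 = 0.0625/0.5 = 0.125.
term2 = 0.0625/0.5 = 0.125.
chi^2 = 0.125 + 0.125 = 0.2500

0.2500


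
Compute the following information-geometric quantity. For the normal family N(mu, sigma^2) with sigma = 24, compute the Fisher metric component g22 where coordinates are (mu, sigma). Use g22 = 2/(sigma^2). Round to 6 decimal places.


For the 2-parameter normal family, the Fisher metric has:
  g11 = 1/sigma^2, g22 = 2/sigma^2.
sigma = 24, sigma^2 = 576.
g22 = 0.003472

0.003472


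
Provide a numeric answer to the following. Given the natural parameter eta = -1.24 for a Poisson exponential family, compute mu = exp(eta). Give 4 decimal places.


Expectation parameter for Poisson exponential family:
mu = exp(eta).
eta = -1.24.
mu = exp(-1.24) = 0.2894

0.2894


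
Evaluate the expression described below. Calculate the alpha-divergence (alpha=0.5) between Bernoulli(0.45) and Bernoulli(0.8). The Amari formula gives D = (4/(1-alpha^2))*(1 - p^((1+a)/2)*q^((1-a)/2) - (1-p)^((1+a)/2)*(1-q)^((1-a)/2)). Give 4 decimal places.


Amari alpha-divergence:
D = (4/(1-alpha^2))*(1 - p^((1+a)/2)*q^((1-a)/2) - (1-p)^((1+a)/2)*(1-q)^((1-a)/2)).
alpha = 0.5, p = 0.45, q = 0.8.
e1 = (1+alpha)/2 = 0.75, e2 = (1-alpha)/2 = 0.25.
t1 = p^e1 * q^e2 = 0.45^0.75 * 0.8^0.25 = 0.519615.
t2 = (1-p)^e1 * (1-q)^e2 = 0.55^0.75 * 0.2^0.25 = 0.4271.
4/(1-alpha^2) = 5.333333.
D = 5.333333*(1 - 0.519615 - 0.4271) = 0.2842

0.2842


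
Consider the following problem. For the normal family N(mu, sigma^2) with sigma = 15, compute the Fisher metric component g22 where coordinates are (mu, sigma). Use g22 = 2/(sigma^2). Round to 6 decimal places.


For the 2-parameter normal family, the Fisher metric has:
  g11 = 1/sigma^2, g22 = 2/sigma^2.
sigma = 15, sigma^2 = 225.
g22 = 0.008889

0.008889


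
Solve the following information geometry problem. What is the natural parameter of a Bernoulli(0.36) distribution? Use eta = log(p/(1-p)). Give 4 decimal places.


Natural parameter for Bernoulli: eta = log(p/(1-p)).
p = 0.36, 1-p = 0.64.
p/(1-p) = 0.5625.
eta = log(0.5625) = -0.5754

-0.5754


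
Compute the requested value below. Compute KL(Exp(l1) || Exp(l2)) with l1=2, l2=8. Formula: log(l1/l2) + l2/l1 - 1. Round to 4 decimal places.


KL divergence for exponential family:
KL = log(l1/l2) + l2/l1 - 1.
log(2/8) = -1.386294.
8/2 = 4.0.
KL = -1.386294 + 4.0 - 1 = 1.6137

1.6137


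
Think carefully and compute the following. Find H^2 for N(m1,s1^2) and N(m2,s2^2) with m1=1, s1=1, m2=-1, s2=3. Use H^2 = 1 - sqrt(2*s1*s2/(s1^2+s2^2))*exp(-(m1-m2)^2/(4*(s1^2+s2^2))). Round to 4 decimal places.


Squared Hellinger distance for Gaussians:
H^2 = 1 - sqrt(2*s1*s2/(s1^2+s2^2)) * exp(-(m1-m2)^2/(4*(s1^2+s2^2))).
s1^2 = 1, s2^2 = 9, s1^2+s2^2 = 10.
sqrt(2*1*3/(10)) = 0.774597.
(m1-m2)^2 = (2)^2 = 4.
exp(-4/(4*10)) = exp(-0.1) = 0.904837.
H^2 = 1 - 0.774597*0.904837 = 0.2991

0.2991


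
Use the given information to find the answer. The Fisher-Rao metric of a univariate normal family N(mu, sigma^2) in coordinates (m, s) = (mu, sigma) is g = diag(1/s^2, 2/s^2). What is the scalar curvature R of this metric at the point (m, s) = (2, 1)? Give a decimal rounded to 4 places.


The metric has the form g = (A dm^2 + B ds^2)/s^2 with A = 1, B = 2.
Substitute u = sqrt(A/B)*m: g = B*(du^2 + ds^2)/s^2, i.e. B times the
Poincare upper half-plane metric, which has constant Gaussian curvature -1.
Scaling a 2D metric by a constant c divides the Gaussian curvature by c,
so K = -1/B = -1/(2) = -0.5000 everywhere (the point (m, s) = (2, 1) is irrelevant:
the curvature is constant).
Scalar curvature in dimension 2: R = 2K = -2/(2) = -1.0000.

-1.0000


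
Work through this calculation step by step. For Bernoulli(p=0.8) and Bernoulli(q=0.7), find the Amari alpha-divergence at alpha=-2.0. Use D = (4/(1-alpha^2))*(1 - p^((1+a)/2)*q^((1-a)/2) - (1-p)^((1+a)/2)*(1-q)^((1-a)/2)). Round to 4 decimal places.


Amari alpha-divergence:
D = (4/(1-alpha^2))*(1 - p^((1+a)/2)*q^((1-a)/2) - (1-p)^((1+a)/2)*(1-q)^((1-a)/2)).
alpha = -2.0, p = 0.8, q = 0.7.
e1 = (1+alpha)/2 = -0.5, e2 = (1-alpha)/2 = 1.5.
t1 = p^e1 * q^e2 = 0.8^-0.5 * 0.7^1.5 = 0.65479.
t2 = (1-p)^e1 * (1-q)^e2 = 0.2^-0.5 * 0.3^1.5 = 0.367423.
4/(1-alpha^2) = -1.333333.
D = -1.333333*(1 - 0.65479 - 0.367423) = 0.0296

0.0296


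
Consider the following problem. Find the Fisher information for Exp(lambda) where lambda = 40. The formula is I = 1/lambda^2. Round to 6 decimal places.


Fisher information for exponential: I(lambda) = 1/lambda^2.
lambda = 40, lambda^2 = 1600.
I = 1/1600 = 0.000625

0.000625


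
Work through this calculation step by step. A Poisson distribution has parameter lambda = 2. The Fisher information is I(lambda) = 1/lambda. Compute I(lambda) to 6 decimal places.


Fisher information for Poisson: I(lambda) = 1/lambda.
lambda = 2.
I(lambda) = 1/2 = 0.500000

0.500000


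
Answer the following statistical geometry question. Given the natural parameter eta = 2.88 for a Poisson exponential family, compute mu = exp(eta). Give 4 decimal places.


Expectation parameter for Poisson exponential family:
mu = exp(eta).
eta = 2.88.
mu = exp(2.88) = 17.8143

17.8143


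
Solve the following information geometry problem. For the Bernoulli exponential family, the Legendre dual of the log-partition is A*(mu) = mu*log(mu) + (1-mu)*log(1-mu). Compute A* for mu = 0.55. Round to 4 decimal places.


Legendre transform for Bernoulli:
A*(mu) = mu*log(mu) + (1-mu)*log(1-mu).
mu = 0.55, 1-mu = 0.45.
mu*log(mu) = 0.55*log(0.55) = -0.32881.
(1-mu)*log(1-mu) = 0.45*log(0.45) = -0.359328.
A* = -0.32881 + -0.359328 = -0.6881

-0.6881


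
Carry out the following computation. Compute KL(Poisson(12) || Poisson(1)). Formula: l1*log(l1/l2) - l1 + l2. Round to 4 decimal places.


KL divergence for Poisson:
KL = l1*log(l1/l2) - l1 + l2.
l1 = 12, l2 = 1.
log(12/1) = 2.484907.
l1*log(l1/l2) = 12 * 2.484907 = 29.81888.
KL = 29.81888 - 12 + 1 = 18.8189

18.8189


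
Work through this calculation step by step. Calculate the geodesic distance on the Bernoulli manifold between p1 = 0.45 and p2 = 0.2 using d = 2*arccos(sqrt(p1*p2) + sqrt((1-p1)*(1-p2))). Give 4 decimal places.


Geodesic distance on Bernoulli manifold:
d(p1,p2) = 2*arccos(sqrt(p1*p2) + sqrt((1-p1)*(1-p2))).
sqrt(p1*p2) = sqrt(0.45*0.2) = 0.3.
sqrt((1-p1)*(1-p2)) = sqrt(0.55*0.8) = 0.663325.
arg = 0.3 + 0.663325 = 0.963325.
d = 2*arccos(0.963325) = 0.5433

0.5433


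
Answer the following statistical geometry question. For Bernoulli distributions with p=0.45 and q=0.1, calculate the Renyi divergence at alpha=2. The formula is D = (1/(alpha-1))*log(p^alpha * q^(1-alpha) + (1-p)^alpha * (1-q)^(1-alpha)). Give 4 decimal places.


Renyi divergence of order alpha between Bernoulli distributions:
D = (1/(alpha-1))*log(p^alpha * q^(1-alpha) + (1-p)^alpha * (1-q)^(1-alpha)).
alpha = 2, p = 0.45, q = 0.1.
p^alpha * q^(1-alpha) = 0.45^2 * 0.1^-1 = 2.025.
(1-p)^alpha * (1-q)^(1-alpha) = 0.55^2 * 0.9^-1 = 0.336111.
sum = 2.025 + 0.336111 = 2.361111.
D = (1/1)*log(2.361111) = 0.8591

0.8591


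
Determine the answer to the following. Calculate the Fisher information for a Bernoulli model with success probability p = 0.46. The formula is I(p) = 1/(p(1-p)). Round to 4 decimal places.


For Bernoulli(p), Fisher information is I(p) = 1/(p*(1-p)).
p = 0.46, 1-p = 0.54.
p*(1-p) = 0.2484.
I(p) = 1/0.2484 = 4.0258

4.0258


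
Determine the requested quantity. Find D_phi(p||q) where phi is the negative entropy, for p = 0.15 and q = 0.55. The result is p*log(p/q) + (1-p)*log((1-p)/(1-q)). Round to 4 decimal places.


Bregman divergence with negative entropy generator:
D = p*log(p/q) + (1-p)*log((1-p)/(1-q)).
p = 0.15, q = 0.55.
p*log(p/q) = 0.15*log(0.15/0.55) = -0.194892.
(1-p)*log((1-p)/(1-q)) = 0.85*log(0.85/0.45) = 0.54059.
D = -0.194892 + 0.54059 = 0.3457

0.3457


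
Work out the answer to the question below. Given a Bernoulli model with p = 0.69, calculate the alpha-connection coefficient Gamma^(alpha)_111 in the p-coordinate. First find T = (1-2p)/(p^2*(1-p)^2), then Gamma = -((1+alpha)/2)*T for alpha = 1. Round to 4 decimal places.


Skewness (Amari-Chentsov) tensor: T = (1-2p)/(p^2*(1-p)^2).
p = 0.69, 1-2p = -0.38, p^2 = 0.4761, (1-p)^2 = 0.0961.
T = -0.38/(0.4761 * 0.0961) = -8.305428.
In the p-coordinate, Gamma^(alpha) = Gamma^(0) - (alpha/2)*T with Gamma^(0) = (1/2)*g'(p) = -T/2,
so Gamma^(alpha) = -((1+alpha)/2)*T.
alpha = 1, -(1+alpha)/2 = -1.0.
Gamma = -1.0 * -8.305428 = 8.3054

8.3054
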